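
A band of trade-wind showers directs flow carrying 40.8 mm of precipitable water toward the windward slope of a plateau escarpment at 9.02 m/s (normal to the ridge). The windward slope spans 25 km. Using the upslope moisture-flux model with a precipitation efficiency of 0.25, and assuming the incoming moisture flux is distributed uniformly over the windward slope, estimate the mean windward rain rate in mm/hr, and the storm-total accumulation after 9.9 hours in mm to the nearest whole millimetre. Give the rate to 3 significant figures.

Incoming column moisture flux per unit ridge length: F = V × PW = 9.02 × 40.8 = 368.016 mm·m/s.
Spread over the 25 km slope with efficiency ε = 0.25: R = ε·F/W = 0.25 × 368.016 / 25000 m = 3.680e-03 mm/s.
R = 3.680e-03 × 3600 = 13.2 mm/hr.
Over 9.9 h: total = 13.2 × 9.9 = 130.68 ≈ 131 mm.

R ≈ 13.2 mm/hr; total ≈ 131 mm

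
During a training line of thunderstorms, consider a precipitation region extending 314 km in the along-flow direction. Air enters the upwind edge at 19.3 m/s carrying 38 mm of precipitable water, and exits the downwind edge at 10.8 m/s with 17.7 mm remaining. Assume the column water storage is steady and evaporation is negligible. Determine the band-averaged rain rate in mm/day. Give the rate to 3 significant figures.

Column moisture flux per unit crosswind length is F = V × PW.
Inflow: F_in = 19.3 × 38 = 733.4 mm·m/s
Outflow: F_out = 10.8 × 17.7 = 191.16 mm·m/s
Steady-state rate R = (F_in − F_out)/L = (733.4 − 191.16) / 314000 m = 1.727e-03 mm/s.
R = 1.727e-03 × 3600 × 24 = 149 mm/day.

R ≈ 149 mm/day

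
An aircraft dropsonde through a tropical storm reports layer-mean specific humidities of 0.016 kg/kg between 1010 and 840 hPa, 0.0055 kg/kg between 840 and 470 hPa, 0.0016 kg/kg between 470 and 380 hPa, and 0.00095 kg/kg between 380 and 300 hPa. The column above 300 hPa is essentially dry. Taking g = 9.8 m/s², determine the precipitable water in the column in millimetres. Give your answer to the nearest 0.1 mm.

PW ≈ 50.8 mm

Precipitable water is the column-integrated vapour mass per unit area: PW = (1/g) Σ q̄ Δp, with q in kg/kg and Δp in Pa (1 kg/m² of water = 1 mm).
Layer 1010–840 hPa: Δp = 170 hPa = 17000 Pa, q̄ = 0.016 kg/kg → 0.016 × 17000 / 9.8 = 27.76 mm
Layer 840–470 hPa: Δp = 370 hPa = 37000 Pa, q̄ = 0.0055 kg/kg → 0.0055 × 37000 / 9.8 = 20.77 mm
Layer 470–380 hPa: Δp = 90 hPa = 9000 Pa, q̄ = 0.0016 kg/kg → 0.0016 × 9000 / 9.8 = 1.47 mm
Layer 380–300 hPa: Δp = 80 hPa = 8000 Pa, q̄ = 0.00095 kg/kg → 0.00095 × 8000 / 9.8 = 0.78 mm
PW = 27.76 + 20.77 + 1.47 + 0.78 = 50.78 ≈ 50.8 mm.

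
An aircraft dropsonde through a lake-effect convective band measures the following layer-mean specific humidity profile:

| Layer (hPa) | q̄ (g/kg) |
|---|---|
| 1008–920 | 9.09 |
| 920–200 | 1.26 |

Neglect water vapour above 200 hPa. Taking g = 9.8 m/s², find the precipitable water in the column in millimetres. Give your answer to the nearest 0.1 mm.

PW ≈ 17.4 mm

Precipitable water is the column-integrated vapour mass per unit area: PW = (1/g) Σ q̄ Δp, with q in kg/kg and Δp in Pa (1 kg/m² of water = 1 mm).
Layer 1008–920 hPa: Δp = 88 hPa = 8800 Pa, q̄ = 0.00909 kg/kg → 0.00909 × 8800 / 9.8 = 8.16 mm
Layer 920–200 hPa: Δp = 720 hPa = 72000 Pa, q̄ = 0.00126 kg/kg → 0.00126 × 72000 / 9.8 = 9.26 mm
PW = 8.16 + 9.26 = 17.42 ≈ 17.4 mm.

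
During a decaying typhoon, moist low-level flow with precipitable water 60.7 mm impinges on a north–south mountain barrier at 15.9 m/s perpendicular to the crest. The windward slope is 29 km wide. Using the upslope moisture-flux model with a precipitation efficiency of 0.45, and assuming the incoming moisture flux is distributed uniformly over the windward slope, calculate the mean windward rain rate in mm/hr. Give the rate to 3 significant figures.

Incoming column moisture flux per unit ridge length: F = V × PW = 15.9 × 60.7 = 965.13 mm·m/s.
Spread over the 29 km slope with efficiency ε = 0.45: R = ε·F/W = 0.45 × 965.13 / 29000 m = 1.498e-02 mm/s.
R = 1.498e-02 × 3600 = 53.9 mm/hr.

R ≈ 53.9 mm/hr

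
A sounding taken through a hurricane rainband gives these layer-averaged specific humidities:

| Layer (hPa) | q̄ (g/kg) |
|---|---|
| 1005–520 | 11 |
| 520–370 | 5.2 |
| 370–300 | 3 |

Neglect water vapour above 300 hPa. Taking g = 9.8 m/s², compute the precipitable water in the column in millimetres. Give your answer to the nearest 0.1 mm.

PW ≈ 64.5 mm

Precipitable water is the column-integrated vapour mass per unit area: PW = (1/g) Σ q̄ Δp, with q in kg/kg and Δp in Pa (1 kg/m² of water = 1 mm).
Layer 1005–520 hPa: Δp = 485 hPa = 48500 Pa, q̄ = 0.011 kg/kg → 0.011 × 48500 / 9.8 = 54.44 mm
Layer 520–370 hPa: Δp = 150 hPa = 15000 Pa, q̄ = 0.0052 kg/kg → 0.0052 × 15000 / 9.8 = 7.96 mm
Layer 370–300 hPa: Δp = 70 hPa = 7000 Pa, q̄ = 0.003 kg/kg → 0.003 × 7000 / 9.8 = 2.14 mm
PW = 54.44 + 7.96 + 2.14 = 64.54 ≈ 64.5 mm.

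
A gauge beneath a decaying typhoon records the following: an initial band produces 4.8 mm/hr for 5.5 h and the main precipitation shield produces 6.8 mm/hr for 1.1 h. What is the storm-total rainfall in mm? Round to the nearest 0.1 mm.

Total = Σ Rᵢ Δtᵢ = 4.8 × 5.5 + 6.8 × 1.1
      = 26.4 + 7.48 = 33.9 mm.

total ≈ 33.9 mm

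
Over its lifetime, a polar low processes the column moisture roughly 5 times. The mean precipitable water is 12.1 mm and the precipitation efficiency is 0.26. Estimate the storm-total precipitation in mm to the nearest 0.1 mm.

Each cycle deposits ε × PW = 0.26 × 12.1 = 3.146 mm.
Over 5 cycles: 5 × 3.146 = 15.7 mm.

precipitation ≈ 15.7 mm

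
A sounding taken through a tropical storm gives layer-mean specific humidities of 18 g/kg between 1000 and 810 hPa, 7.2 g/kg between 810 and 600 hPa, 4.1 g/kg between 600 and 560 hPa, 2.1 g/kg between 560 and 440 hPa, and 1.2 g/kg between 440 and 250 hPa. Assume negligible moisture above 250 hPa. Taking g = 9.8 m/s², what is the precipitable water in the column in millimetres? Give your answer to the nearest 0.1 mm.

PW ≈ 56.9 mm

Precipitable water is the column-integrated vapour mass per unit area: PW = (1/g) Σ q̄ Δp, with q in kg/kg and Δp in Pa (1 kg/m² of water = 1 mm).
Layer 1000–810 hPa: Δp = 190 hPa = 19000 Pa, q̄ = 0.018 kg/kg → 0.018 × 19000 / 9.8 = 34.90 mm
Layer 810–600 hPa: Δp = 210 hPa = 21000 Pa, q̄ = 0.0072 kg/kg → 0.0072 × 21000 / 9.8 = 15.43 mm
Layer 600–560 hPa: Δp = 40 hPa = 4000 Pa, q̄ = 0.0041 kg/kg → 0.0041 × 4000 / 9.8 = 1.67 mm
Layer 560–440 hPa: Δp = 120 hPa = 12000 Pa, q̄ = 0.0021 kg/kg → 0.0021 × 12000 / 9.8 = 2.57 mm
Layer 440–250 hPa: Δp = 190 hPa = 19000 Pa, q̄ = 0.0012 kg/kg → 0.0012 × 19000 / 9.8 = 2.33 mm
PW = 34.90 + 15.43 + 1.67 + 2.57 + 2.33 = 56.90 ≈ 56.9 mm.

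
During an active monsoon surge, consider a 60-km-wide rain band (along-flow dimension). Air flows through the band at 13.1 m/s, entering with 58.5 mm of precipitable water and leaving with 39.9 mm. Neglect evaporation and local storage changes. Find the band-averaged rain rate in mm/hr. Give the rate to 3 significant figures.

Column moisture flux per unit crosswind length is F = V × PW.
Inflow: F_in = 13.1 × 58.5 = 766.35 mm·m/s
Outflow: F_out = 13.1 × 39.9 = 522.69 mm·m/s
Steady-state rate R = (F_in − F_out)/L = (766.35 − 522.69) / 60000 m = 4.061e-03 mm/s.
R = 4.061e-03 × 3600 = 14.6 mm/hr.

R ≈ 14.6 mm/hr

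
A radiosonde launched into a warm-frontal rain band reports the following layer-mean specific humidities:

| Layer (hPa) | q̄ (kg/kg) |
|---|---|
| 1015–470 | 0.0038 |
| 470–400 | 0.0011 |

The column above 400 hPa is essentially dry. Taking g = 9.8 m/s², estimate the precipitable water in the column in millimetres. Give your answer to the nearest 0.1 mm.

Precipitable water is the column-integrated vapour mass per unit area: PW = (1/g) Σ q̄ Δp, with q in kg/kg and Δp in Pa (1 kg/m² of water = 1 mm).
Layer 1015–470 hPa: Δp = 545 hPa = 54500 Pa, q̄ = 0.0038 kg/kg → 0.0038 × 54500 / 9.8 = 21.13 mm
Layer 470–400 hPa: Δp = 70 hPa = 7000 Pa, q̄ = 0.0011 kg/kg → 0.0011 × 7000 / 9.8 = 0.79 mm
PW = 21.13 + 0.79 = 21.92 ≈ 21.9 mm.

PW ≈ 21.9 mm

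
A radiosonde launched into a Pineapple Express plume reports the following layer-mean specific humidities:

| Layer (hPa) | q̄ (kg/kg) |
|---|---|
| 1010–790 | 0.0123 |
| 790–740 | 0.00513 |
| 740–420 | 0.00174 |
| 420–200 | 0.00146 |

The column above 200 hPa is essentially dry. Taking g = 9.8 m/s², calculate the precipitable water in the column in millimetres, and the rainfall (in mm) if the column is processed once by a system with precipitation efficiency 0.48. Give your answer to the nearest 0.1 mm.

Precipitable water is the column-integrated vapour mass per unit area: PW = (1/g) Σ q̄ Δp, with q in kg/kg and Δp in Pa (1 kg/m² of water = 1 mm).
Layer 1010–790 hPa: Δp = 220 hPa = 22000 Pa, q̄ = 0.0123 kg/kg → 0.0123 × 22000 / 9.8 = 27.61 mm
Layer 790–740 hPa: Δp = 50 hPa = 5000 Pa, q̄ = 0.00513 kg/kg → 0.00513 × 5000 / 9.8 = 2.62 mm
Layer 740–420 hPa: Δp = 320 hPa = 32000 Pa, q̄ = 0.00174 kg/kg → 0.00174 × 32000 / 9.8 = 5.68 mm
Layer 420–200 hPa: Δp = 220 hPa = 22000 Pa, q̄ = 0.00146 kg/kg → 0.00146 × 22000 / 9.8 = 3.28 mm
PW = 27.61 + 2.62 + 5.68 + 3.28 = 39.19 ≈ 39.2 mm.
Rainfall = ε × PW = 0.48 × 39.2 = 18.8 mm.

PW ≈ 39.2 mm; rainfall ≈ 18.8 mm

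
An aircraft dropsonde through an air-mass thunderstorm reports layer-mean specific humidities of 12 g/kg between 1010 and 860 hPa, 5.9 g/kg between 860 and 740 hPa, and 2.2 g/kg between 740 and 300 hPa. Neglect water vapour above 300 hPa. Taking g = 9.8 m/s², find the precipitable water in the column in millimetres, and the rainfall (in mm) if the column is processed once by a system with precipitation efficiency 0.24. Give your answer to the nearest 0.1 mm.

PW ≈ 35.5 mm; rainfall ≈ 8.5 mm

Precipitable water is the column-integrated vapour mass per unit area: PW = (1/g) Σ q̄ Δp, with q in kg/kg and Δp in Pa (1 kg/m² of water = 1 mm).
Layer 1010–860 hPa: Δp = 150 hPa = 15000 Pa, q̄ = 0.012 kg/kg → 0.012 × 15000 / 9.8 = 18.37 mm
Layer 860–740 hPa: Δp = 120 hPa = 12000 Pa, q̄ = 0.0059 kg/kg → 0.0059 × 12000 / 9.8 = 7.22 mm
Layer 740–300 hPa: Δp = 440 hPa = 44000 Pa, q̄ = 0.0022 kg/kg → 0.0022 × 44000 / 9.8 = 9.88 mm
PW = 18.37 + 7.22 + 9.88 = 35.47 ≈ 35.5 mm.
Rainfall = ε × PW = 0.24 × 35.5 = 8.5 mm.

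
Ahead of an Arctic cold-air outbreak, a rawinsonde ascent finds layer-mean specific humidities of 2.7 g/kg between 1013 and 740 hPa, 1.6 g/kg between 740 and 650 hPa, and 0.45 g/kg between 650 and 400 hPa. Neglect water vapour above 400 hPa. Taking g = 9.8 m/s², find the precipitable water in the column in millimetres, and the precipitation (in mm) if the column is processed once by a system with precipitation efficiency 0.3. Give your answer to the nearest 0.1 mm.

Precipitable water is the column-integrated vapour mass per unit area: PW = (1/g) Σ q̄ Δp, with q in kg/kg and Δp in Pa (1 kg/m² of water = 1 mm).
Layer 1013–740 hPa: Δp = 273 hPa = 27300 Pa, q̄ = 0.0027 kg/kg → 0.0027 × 27300 / 9.8 = 7.52 mm
Layer 740–650 hPa: Δp = 90 hPa = 9000 Pa, q̄ = 0.0016 kg/kg → 0.0016 × 9000 / 9.8 = 1.47 mm
Layer 650–400 hPa: Δp = 250 hPa = 25000 Pa, q̄ = 0.00045 kg/kg → 0.00045 × 25000 / 9.8 = 1.15 mm
PW = 7.52 + 1.47 + 1.15 = 10.14 ≈ 10.1 mm.
Precipitation = ε × PW = 0.3 × 10.1 = 3.0 mm.

PW ≈ 10.1 mm; precipitation ≈ 3.0 mm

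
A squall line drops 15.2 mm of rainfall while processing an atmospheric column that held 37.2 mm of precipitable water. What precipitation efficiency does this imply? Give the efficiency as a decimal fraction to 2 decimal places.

ε ≈ 0.41

ε = rainfall / PW = 15.2 / 37.2 = 0.41.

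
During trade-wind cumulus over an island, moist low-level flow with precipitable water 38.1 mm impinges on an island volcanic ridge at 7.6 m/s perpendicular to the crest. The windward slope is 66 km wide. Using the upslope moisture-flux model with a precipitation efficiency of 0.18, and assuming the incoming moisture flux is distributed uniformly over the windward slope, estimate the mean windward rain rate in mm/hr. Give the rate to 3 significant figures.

R ≈ 2.84 mm/hr

Incoming column moisture flux per unit ridge length: F = V × PW = 7.6 × 38.1 = 289.56 mm·m/s.
Spread over the 66 km slope with efficiency ε = 0.18: R = ε·F/W = 0.18 × 289.56 / 66000 m = 7.897e-04 mm/s.
R = 7.897e-04 × 3600 = 2.84 mm/hr.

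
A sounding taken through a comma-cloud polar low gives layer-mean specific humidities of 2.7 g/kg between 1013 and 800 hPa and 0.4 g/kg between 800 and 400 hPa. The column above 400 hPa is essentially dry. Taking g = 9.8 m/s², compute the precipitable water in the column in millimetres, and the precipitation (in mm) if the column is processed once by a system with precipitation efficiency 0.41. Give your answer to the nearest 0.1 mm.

PW ≈ 7.5 mm; precipitation ≈ 3.1 mm

Precipitable water is the column-integrated vapour mass per unit area: PW = (1/g) Σ q̄ Δp, with q in kg/kg and Δp in Pa (1 kg/m² of water = 1 mm).
Layer 1013–800 hPa: Δp = 213 hPa = 21300 Pa, q̄ = 0.0027 kg/kg → 0.0027 × 21300 / 9.8 = 5.87 mm
Layer 800–400 hPa: Δp = 400 hPa = 40000 Pa, q̄ = 0.0004 kg/kg → 0.0004 × 40000 / 9.8 = 1.63 mm
PW = 5.87 + 1.63 = 7.50 ≈ 7.5 mm.
Precipitation = ε × PW = 0.41 × 7.5 = 3.1 mm.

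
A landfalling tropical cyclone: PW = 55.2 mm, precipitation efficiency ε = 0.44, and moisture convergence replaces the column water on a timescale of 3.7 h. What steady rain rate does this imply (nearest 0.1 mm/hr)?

Each overturning extracts ε × PW = 0.44 × 55.2 = 24.288 mm.
Rate = ε·PW / τ = 24.288 / 3.7 h = 6.6 mm/hr.

R ≈ 6.6 mm/hr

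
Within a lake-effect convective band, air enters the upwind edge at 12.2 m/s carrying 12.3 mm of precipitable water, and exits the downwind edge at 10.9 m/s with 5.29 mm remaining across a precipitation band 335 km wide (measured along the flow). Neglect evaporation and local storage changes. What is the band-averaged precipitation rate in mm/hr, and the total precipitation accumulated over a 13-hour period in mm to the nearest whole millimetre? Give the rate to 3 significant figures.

R ≈ 0.993 mm/hr; total ≈ 13 mm

Column moisture flux per unit crosswind length is F = V × PW.
Inflow: F_in = 12.2 × 12.3 = 150.06 mm·m/s
Outflow: F_out = 10.9 × 5.29 = 57.661 mm·m/s
Steady-state rate R = (F_in − F_out)/L = (150.06 − 57.661) / 335000 m = 2.758e-04 mm/s.
R = 2.758e-04 × 3600 = 0.993 mm/hr.
Over 13 h: total = 0.993 × 13 = 12.909 ≈ 13 mm.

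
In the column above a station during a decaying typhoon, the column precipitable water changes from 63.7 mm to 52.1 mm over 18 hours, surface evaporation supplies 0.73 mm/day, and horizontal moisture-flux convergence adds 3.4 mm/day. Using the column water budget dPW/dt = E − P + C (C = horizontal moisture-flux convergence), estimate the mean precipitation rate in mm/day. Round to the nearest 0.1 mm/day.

dPW/dt = (52.1 − 63.7) mm / (18/24 day) = -15.467 mm/day.
P = E + C − dPW/dt = 0.73 + (3.4) − (-15.467) = 19.6 mm/day.

P ≈ 19.6 mm/day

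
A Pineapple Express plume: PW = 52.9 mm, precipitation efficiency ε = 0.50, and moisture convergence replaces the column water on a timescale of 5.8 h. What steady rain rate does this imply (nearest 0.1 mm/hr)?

Each overturning extracts ε × PW = 0.50 × 52.9 = 26.45 mm.
Rate = ε·PW / τ = 26.45 / 5.8 h = 4.6 mm/hr.

R ≈ 4.6 mm/hr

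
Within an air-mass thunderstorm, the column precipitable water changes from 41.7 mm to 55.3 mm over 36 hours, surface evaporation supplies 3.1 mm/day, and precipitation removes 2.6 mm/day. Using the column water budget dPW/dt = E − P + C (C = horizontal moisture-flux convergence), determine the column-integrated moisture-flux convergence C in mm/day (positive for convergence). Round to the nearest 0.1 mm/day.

dPW/dt = (55.3 − 41.7) mm / (36/24 day) = +9.067 mm/day.
C = dPW/dt − E + P = (+9.067) − 3.1 + 2.6 = 8.6 mm/day.

C ≈ 8.6 mm/day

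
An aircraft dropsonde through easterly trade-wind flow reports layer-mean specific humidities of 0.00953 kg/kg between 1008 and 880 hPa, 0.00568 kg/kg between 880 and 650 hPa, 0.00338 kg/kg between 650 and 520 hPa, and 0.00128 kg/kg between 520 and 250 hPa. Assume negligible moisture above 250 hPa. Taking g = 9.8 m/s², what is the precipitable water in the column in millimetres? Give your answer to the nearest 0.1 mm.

Precipitable water is the column-integrated vapour mass per unit area: PW = (1/g) Σ q̄ Δp, with q in kg/kg and Δp in Pa (1 kg/m² of water = 1 mm).
Layer 1008–880 hPa: Δp = 128 hPa = 12800 Pa, q̄ = 0.00953 kg/kg → 0.00953 × 12800 / 9.8 = 12.45 mm
Layer 880–650 hPa: Δp = 230 hPa = 23000 Pa, q̄ = 0.00568 kg/kg → 0.00568 × 23000 / 9.8 = 13.33 mm
Layer 650–520 hPa: Δp = 130 hPa = 13000 Pa, q̄ = 0.00338 kg/kg → 0.00338 × 13000 / 9.8 = 4.48 mm
Layer 520–250 hPa: Δp = 270 hPa = 27000 Pa, q̄ = 0.00128 kg/kg → 0.00128 × 27000 / 9.8 = 3.53 mm
PW = 12.45 + 13.33 + 4.48 + 3.53 = 33.79 ≈ 33.8 mm.

PW ≈ 33.8 mm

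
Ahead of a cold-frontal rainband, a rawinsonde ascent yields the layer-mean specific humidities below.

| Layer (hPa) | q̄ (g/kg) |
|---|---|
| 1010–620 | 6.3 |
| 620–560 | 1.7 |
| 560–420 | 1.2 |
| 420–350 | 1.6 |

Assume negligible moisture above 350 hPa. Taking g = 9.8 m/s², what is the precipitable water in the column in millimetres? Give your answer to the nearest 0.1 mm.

Precipitable water is the column-integrated vapour mass per unit area: PW = (1/g) Σ q̄ Δp, with q in kg/kg and Δp in Pa (1 kg/m² of water = 1 mm).
Layer 1010–620 hPa: Δp = 390 hPa = 39000 Pa, q̄ = 0.0063 kg/kg → 0.0063 × 39000 / 9.8 = 25.07 mm
Layer 620–560 hPa: Δp = 60 hPa = 6000 Pa, q̄ = 0.0017 kg/kg → 0.0017 × 6000 / 9.8 = 1.04 mm
Layer 560–420 hPa: Δp = 140 hPa = 14000 Pa, q̄ = 0.0012 kg/kg → 0.0012 × 14000 / 9.8 = 1.71 mm
Layer 420–350 hPa: Δp = 70 hPa = 7000 Pa, q̄ = 0.0016 kg/kg → 0.0016 × 7000 / 9.8 = 1.14 mm
PW = 25.07 + 1.04 + 1.71 + 1.14 = 28.96 ≈ 29.0 mm.

PW ≈ 29.0 mm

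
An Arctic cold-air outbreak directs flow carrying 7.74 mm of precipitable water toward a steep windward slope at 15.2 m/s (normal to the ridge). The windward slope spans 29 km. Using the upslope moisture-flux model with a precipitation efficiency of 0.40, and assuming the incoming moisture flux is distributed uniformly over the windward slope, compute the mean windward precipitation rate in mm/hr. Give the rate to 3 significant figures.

R ≈ 5.84 mm/hr

Incoming column moisture flux per unit ridge length: F = V × PW = 15.2 × 7.74 = 117.648 mm·m/s.
Spread over the 29 km slope with efficiency ε = 0.40: R = ε·F/W = 0.40 × 117.648 / 29000 m = 1.623e-03 mm/s.
R = 1.623e-03 × 3600 = 5.84 mm/hr.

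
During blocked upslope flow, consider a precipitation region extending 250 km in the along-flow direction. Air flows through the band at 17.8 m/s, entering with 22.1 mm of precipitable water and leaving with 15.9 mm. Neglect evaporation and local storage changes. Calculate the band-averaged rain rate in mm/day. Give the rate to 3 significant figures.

Column moisture flux per unit crosswind length is F = V × PW.
Inflow: F_in = 17.8 × 22.1 = 393.38 mm·m/s
Outflow: F_out = 17.8 × 15.9 = 283.02 mm·m/s
Steady-state rate R = (F_in − F_out)/L = (393.38 − 283.02) / 250000 m = 4.414e-04 mm/s.
R = 4.414e-04 × 3600 × 24 = 38.1 mm/day.

R ≈ 38.1 mm/day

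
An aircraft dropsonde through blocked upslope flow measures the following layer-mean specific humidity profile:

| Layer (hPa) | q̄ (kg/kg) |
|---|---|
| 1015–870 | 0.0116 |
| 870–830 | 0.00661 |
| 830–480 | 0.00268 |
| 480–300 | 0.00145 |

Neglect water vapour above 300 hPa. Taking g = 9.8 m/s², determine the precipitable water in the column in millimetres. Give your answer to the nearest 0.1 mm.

PW ≈ 32.1 mm

Precipitable water is the column-integrated vapour mass per unit area: PW = (1/g) Σ q̄ Δp, with q in kg/kg and Δp in Pa (1 kg/m² of water = 1 mm).
Layer 1015–870 hPa: Δp = 145 hPa = 14500 Pa, q̄ = 0.0116 kg/kg → 0.0116 × 14500 / 9.8 = 17.16 mm
Layer 870–830 hPa: Δp = 40 hPa = 4000 Pa, q̄ = 0.00661 kg/kg → 0.00661 × 4000 / 9.8 = 2.70 mm
Layer 830–480 hPa: Δp = 350 hPa = 35000 Pa, q̄ = 0.00268 kg/kg → 0.00268 × 35000 / 9.8 = 9.57 mm
Layer 480–300 hPa: Δp = 180 hPa = 18000 Pa, q̄ = 0.00145 kg/kg → 0.00145 × 18000 / 9.8 = 2.66 mm
PW = 17.16 + 2.70 + 9.57 + 2.66 = 32.09 ≈ 32.1 mm.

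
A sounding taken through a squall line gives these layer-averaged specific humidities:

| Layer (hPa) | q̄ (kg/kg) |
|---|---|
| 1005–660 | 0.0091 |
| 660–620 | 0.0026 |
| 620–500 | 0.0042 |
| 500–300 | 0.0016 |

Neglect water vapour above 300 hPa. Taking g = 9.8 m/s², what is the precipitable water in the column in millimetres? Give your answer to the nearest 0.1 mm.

PW ≈ 41.5 mm

Precipitable water is the column-integrated vapour mass per unit area: PW = (1/g) Σ q̄ Δp, with q in kg/kg and Δp in Pa (1 kg/m² of water = 1 mm).
Layer 1005–660 hPa: Δp = 345 hPa = 34500 Pa, q̄ = 0.0091 kg/kg → 0.0091 × 34500 / 9.8 = 32.04 mm
Layer 660–620 hPa: Δp = 40 hPa = 4000 Pa, q̄ = 0.0026 kg/kg → 0.0026 × 4000 / 9.8 = 1.06 mm
Layer 620–500 hPa: Δp = 120 hPa = 12000 Pa, q̄ = 0.0042 kg/kg → 0.0042 × 12000 / 9.8 = 5.14 mm
Layer 500–300 hPa: Δp = 200 hPa = 20000 Pa, q̄ = 0.0016 kg/kg → 0.0016 × 20000 / 9.8 = 3.27 mm
PW = 32.04 + 1.06 + 5.14 + 3.27 = 41.51 ≈ 41.5 mm.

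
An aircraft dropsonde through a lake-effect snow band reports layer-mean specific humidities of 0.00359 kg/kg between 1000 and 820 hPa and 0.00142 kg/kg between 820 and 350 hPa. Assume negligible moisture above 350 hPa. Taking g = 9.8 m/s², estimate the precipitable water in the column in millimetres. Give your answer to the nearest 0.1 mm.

PW ≈ 13.4 mm

Precipitable water is the column-integrated vapour mass per unit area: PW = (1/g) Σ q̄ Δp, with q in kg/kg and Δp in Pa (1 kg/m² of water = 1 mm).
Layer 1000–820 hPa: Δp = 180 hPa = 18000 Pa, q̄ = 0.00359 kg/kg → 0.00359 × 18000 / 9.8 = 6.59 mm
Layer 820–350 hPa: Δp = 470 hPa = 47000 Pa, q̄ = 0.00142 kg/kg → 0.00142 × 47000 / 9.8 = 6.81 mm
PW = 6.59 + 6.81 = 13.40 ≈ 13.4 mm.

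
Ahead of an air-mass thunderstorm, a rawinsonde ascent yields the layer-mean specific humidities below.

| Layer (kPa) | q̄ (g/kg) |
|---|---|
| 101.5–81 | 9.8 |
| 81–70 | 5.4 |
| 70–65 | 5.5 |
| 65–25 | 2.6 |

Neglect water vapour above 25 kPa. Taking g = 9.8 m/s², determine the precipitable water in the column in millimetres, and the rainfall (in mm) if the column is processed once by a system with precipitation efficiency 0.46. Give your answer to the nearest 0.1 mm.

PW ≈ 40.0 mm; rainfall ≈ 18.4 mm

Precipitable water is the column-integrated vapour mass per unit area: PW = (1/g) Σ q̄ Δp, with q in kg/kg and Δp in Pa (1 kg/m² of water = 1 mm).
Layer 101.5–81 kPa: Δp = 205 hPa = 20500 Pa, q̄ = 0.0098 kg/kg → 0.0098 × 20500 / 9.8 = 20.50 mm
Layer 81–70 kPa: Δp = 110 hPa = 11000 Pa, q̄ = 0.0054 kg/kg → 0.0054 × 11000 / 9.8 = 6.06 mm
Layer 70–65 kPa: Δp = 50 hPa = 5000 Pa, q̄ = 0.0055 kg/kg → 0.0055 × 5000 / 9.8 = 2.81 mm
Layer 65–25 kPa: Δp = 400 hPa = 40000 Pa, q̄ = 0.0026 kg/kg → 0.0026 × 40000 / 9.8 = 10.61 mm
PW = 20.50 + 6.06 + 2.81 + 10.61 = 39.98 ≈ 40.0 mm.
Rainfall = ε × PW = 0.46 × 40.0 = 18.4 mm.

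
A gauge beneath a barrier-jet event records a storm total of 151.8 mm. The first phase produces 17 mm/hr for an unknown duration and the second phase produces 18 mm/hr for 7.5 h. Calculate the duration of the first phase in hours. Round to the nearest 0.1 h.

duration ≈ 1.0 h

Known phases: 18 × 7.5 = 135 mm.
Remaining depth = 151.8 − 135 = 16.8 mm.
Duration = 16.8 / 17 = 1.0 h.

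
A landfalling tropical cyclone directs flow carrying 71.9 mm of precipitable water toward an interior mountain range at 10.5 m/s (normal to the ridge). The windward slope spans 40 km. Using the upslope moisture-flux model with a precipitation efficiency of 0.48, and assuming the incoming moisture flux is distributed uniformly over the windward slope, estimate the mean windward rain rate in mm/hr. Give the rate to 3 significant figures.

Incoming column moisture flux per unit ridge length: F = V × PW = 10.5 × 71.9 = 754.95 mm·m/s.
Spread over the 40 km slope with efficiency ε = 0.48: R = ε·F/W = 0.48 × 754.95 / 40000 m = 9.059e-03 mm/s.
R = 9.059e-03 × 3600 = 32.6 mm/hr.

R ≈ 32.6 mm/hr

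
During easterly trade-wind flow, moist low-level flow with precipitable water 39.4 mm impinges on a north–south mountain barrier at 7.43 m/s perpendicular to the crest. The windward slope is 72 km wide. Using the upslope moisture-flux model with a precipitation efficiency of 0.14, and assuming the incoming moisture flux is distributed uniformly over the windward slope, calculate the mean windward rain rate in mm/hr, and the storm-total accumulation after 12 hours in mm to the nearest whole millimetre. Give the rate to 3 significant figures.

Incoming column moisture flux per unit ridge length: F = V × PW = 7.43 × 39.4 = 292.742 mm·m/s.
Spread over the 72 km slope with efficiency ε = 0.14: R = ε·F/W = 0.14 × 292.742 / 72000 m = 5.692e-04 mm/s.
R = 5.692e-04 × 3600 = 2.05 mm/hr.
Over 12 h: total = 2.05 × 12 = 24.6 ≈ 25 mm.

R ≈ 2.05 mm/hr; total ≈ 25 mm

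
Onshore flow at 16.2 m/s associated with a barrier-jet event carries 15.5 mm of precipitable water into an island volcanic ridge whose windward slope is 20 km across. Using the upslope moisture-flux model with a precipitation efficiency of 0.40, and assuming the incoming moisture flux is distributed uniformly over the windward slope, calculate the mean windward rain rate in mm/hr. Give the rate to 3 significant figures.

R ≈ 18.1 mm/hr

Incoming column moisture flux per unit ridge length: F = V × PW = 16.2 × 15.5 = 251.1 mm·m/s.
Spread over the 20 km slope with efficiency ε = 0.40: R = ε·F/W = 0.40 × 251.1 / 20000 m = 5.022e-03 mm/s.
R = 5.022e-03 × 3600 = 18.1 mm/hr.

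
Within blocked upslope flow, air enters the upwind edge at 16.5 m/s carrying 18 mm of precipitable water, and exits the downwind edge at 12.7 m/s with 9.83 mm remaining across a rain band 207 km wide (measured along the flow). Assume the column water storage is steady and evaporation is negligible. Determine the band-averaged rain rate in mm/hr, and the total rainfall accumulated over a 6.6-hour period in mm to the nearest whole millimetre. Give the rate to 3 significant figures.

R ≈ 2.99 mm/hr; total ≈ 20 mm

Column moisture flux per unit crosswind length is F = V × PW.
Inflow: F_in = 16.5 × 18 = 297 mm·m/s
Outflow: F_out = 12.7 × 9.83 = 124.841 mm·m/s
Steady-state rate R = (F_in − F_out)/L = (297 − 124.841) / 207000 m = 8.317e-04 mm/s.
R = 8.317e-04 × 3600 = 2.99 mm/hr.
Over 6.6 h: total = 2.99 × 6.6 = 19.734 ≈ 20 mm.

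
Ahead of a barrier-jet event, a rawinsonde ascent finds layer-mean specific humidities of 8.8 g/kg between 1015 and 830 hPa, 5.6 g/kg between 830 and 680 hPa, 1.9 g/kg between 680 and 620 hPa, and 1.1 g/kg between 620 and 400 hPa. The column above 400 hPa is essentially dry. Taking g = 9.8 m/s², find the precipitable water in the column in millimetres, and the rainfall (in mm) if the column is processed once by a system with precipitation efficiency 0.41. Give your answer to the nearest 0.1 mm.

PW ≈ 28.8 mm; rainfall ≈ 11.8 mm

Precipitable water is the column-integrated vapour mass per unit area: PW = (1/g) Σ q̄ Δp, with q in kg/kg and Δp in Pa (1 kg/m² of water = 1 mm).
Layer 1015–830 hPa: Δp = 185 hPa = 18500 Pa, q̄ = 0.0088 kg/kg → 0.0088 × 18500 / 9.8 = 16.61 mm
Layer 830–680 hPa: Δp = 150 hPa = 15000 Pa, q̄ = 0.0056 kg/kg → 0.0056 × 15000 / 9.8 = 8.57 mm
Layer 680–620 hPa: Δp = 60 hPa = 6000 Pa, q̄ = 0.0019 kg/kg → 0.0019 × 6000 / 9.8 = 1.16 mm
Layer 620–400 hPa: Δp = 220 hPa = 22000 Pa, q̄ = 0.0011 kg/kg → 0.0011 × 22000 / 9.8 = 2.47 mm
PW = 16.61 + 8.57 + 1.16 + 2.47 = 28.81 ≈ 28.8 mm.
Rainfall = ε × PW = 0.41 × 28.8 = 11.8 mm.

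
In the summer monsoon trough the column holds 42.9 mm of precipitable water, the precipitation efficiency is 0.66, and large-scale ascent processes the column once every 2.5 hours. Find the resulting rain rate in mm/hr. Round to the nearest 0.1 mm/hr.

Each overturning extracts ε × PW = 0.66 × 42.9 = 28.314 mm.
Rate = ε·PW / τ = 28.314 / 2.5 h = 11.3 mm/hr.

R ≈ 11.3 mm/hr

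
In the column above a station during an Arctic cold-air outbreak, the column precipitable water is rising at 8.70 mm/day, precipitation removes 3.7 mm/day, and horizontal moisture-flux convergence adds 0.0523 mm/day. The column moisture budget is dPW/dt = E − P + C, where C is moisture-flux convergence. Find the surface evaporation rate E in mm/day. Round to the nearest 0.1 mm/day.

dPW/dt = +8.70 mm/day.
E = dPW/dt + P − C = (+8.70) + 3.7 − (0.0523) = 12.3 mm/day.

E ≈ 12.3 mm/day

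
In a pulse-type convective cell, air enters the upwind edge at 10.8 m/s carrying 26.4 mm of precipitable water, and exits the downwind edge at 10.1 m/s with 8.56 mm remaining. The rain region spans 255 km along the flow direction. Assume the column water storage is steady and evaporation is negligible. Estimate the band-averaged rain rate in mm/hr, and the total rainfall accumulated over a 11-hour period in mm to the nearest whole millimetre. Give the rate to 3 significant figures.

Column moisture flux per unit crosswind length is F = V × PW.
Inflow: F_in = 10.8 × 26.4 = 285.12 mm·m/s
Outflow: F_out = 10.1 × 8.56 = 86.456 mm·m/s
Steady-state rate R = (F_in − F_out)/L = (285.12 − 86.456) / 255000 m = 7.791e-04 mm/s.
R = 7.791e-04 × 3600 = 2.80 mm/hr.
Over 11 h: total = 2.80 × 11 = 30.8 ≈ 31 mm.

R ≈ 2.80 mm/hr; total ≈ 31 mm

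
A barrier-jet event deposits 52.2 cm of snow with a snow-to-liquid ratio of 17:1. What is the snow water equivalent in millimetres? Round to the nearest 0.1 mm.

SWE ≈ 30.7 mm

SWE = snow depth / ratio = 52.2 cm / 17 = 3.071 cm = 30.7 mm.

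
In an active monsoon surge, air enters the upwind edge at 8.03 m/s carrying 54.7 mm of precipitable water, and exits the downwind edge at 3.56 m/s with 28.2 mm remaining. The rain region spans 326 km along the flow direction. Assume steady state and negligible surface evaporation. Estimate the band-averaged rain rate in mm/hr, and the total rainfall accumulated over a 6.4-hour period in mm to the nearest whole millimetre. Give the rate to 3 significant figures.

Column moisture flux per unit crosswind length is F = V × PW.
Inflow: F_in = 8.03 × 54.7 = 439.241 mm·m/s
Outflow: F_out = 3.56 × 28.2 = 100.392 mm·m/s
Steady-state rate R = (F_in − F_out)/L = (439.241 − 100.392) / 326000 m = 1.039e-03 mm/s.
R = 1.039e-03 × 3600 = 3.74 mm/hr.
Over 6.4 h: total = 3.74 × 6.4 = 23.936 ≈ 24 mm.

R ≈ 3.74 mm/hr; total ≈ 24 mm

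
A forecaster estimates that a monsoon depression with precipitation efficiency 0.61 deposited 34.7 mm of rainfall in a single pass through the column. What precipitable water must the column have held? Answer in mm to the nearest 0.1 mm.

PW = rainfall / ε = 34.7 / 0.61 = 56.9 mm.

PW ≈ 56.9 mm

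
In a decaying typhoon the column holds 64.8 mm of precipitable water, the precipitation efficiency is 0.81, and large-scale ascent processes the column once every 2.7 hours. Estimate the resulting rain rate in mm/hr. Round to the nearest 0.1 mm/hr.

Each overturning extracts ε × PW = 0.81 × 64.8 = 52.488 mm.
Rate = ε·PW / τ = 52.488 / 2.7 h = 19.4 mm/hr.

R ≈ 19.4 mm/hr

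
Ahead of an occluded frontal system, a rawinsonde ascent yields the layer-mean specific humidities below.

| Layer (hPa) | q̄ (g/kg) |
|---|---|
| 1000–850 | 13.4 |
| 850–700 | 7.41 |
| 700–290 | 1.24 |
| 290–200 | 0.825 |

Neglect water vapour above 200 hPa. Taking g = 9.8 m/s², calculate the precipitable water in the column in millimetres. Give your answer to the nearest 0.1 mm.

PW ≈ 37.8 mm

Precipitable water is the column-integrated vapour mass per unit area: PW = (1/g) Σ q̄ Δp, with q in kg/kg and Δp in Pa (1 kg/m² of water = 1 mm).
Layer 1000–850 hPa: Δp = 150 hPa = 15000 Pa, q̄ = 0.0134 kg/kg → 0.0134 × 15000 / 9.8 = 20.51 mm
Layer 850–700 hPa: Δp = 150 hPa = 15000 Pa, q̄ = 0.00741 kg/kg → 0.00741 × 15000 / 9.8 = 11.34 mm
Layer 700–290 hPa: Δp = 410 hPa = 41000 Pa, q̄ = 0.00124 kg/kg → 0.00124 × 41000 / 9.8 = 5.19 mm
Layer 290–200 hPa: Δp = 90 hPa = 9000 Pa, q̄ = 0.000825 kg/kg → 0.000825 × 9000 / 9.8 = 0.76 mm
PW = 20.51 + 11.34 + 5.19 + 0.76 = 37.80 ≈ 37.8 mm.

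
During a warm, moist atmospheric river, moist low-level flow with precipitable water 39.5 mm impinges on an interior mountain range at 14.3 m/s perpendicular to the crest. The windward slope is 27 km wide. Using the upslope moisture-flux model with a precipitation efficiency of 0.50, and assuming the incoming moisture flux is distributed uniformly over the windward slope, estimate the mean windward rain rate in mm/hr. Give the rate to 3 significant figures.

Incoming column moisture flux per unit ridge length: F = V × PW = 14.3 × 39.5 = 564.85 mm·m/s.
Spread over the 27 km slope with efficiency ε = 0.50: R = ε·F/W = 0.50 × 564.85 / 27000 m = 1.046e-02 mm/s.
R = 1.046e-02 × 3600 = 37.7 mm/hr.

R ≈ 37.7 mm/hr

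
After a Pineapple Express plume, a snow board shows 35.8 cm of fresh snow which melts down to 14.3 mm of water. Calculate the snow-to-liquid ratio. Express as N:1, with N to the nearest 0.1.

Ratio = snow depth / SWE = 358 mm / 14.3 mm = 25.0, i.e. 25.0:1.

ratio ≈ 25.0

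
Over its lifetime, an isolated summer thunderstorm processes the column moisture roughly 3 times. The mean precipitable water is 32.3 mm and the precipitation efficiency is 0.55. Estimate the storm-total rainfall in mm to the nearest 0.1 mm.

Each cycle deposits ε × PW = 0.55 × 32.3 = 17.765 mm.
Over 3 cycles: 3 × 17.765 = 53.3 mm.

rainfall ≈ 53.3 mm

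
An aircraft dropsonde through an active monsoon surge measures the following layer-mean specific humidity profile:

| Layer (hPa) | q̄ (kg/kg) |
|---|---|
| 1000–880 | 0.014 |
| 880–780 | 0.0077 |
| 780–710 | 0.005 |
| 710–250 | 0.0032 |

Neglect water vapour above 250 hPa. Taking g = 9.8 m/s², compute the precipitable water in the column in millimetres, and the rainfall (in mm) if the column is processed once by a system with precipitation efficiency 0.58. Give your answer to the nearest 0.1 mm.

PW ≈ 43.6 mm; rainfall ≈ 25.3 mm

Precipitable water is the column-integrated vapour mass per unit area: PW = (1/g) Σ q̄ Δp, with q in kg/kg and Δp in Pa (1 kg/m² of water = 1 mm).
Layer 1000–880 hPa: Δp = 120 hPa = 12000 Pa, q̄ = 0.014 kg/kg → 0.014 × 12000 / 9.8 = 17.14 mm
Layer 880–780 hPa: Δp = 100 hPa = 10000 Pa, q̄ = 0.0077 kg/kg → 0.0077 × 10000 / 9.8 = 7.86 mm
Layer 780–710 hPa: Δp = 70 hPa = 7000 Pa, q̄ = 0.005 kg/kg → 0.005 × 7000 / 9.8 = 3.57 mm
Layer 710–250 hPa: Δp = 460 hPa = 46000 Pa, q̄ = 0.0032 kg/kg → 0.0032 × 46000 / 9.8 = 15.02 mm
PW = 17.14 + 7.86 + 3.57 + 15.02 = 43.59 ≈ 43.6 mm.
Rainfall = ε × PW = 0.58 × 43.6 = 25.3 mm.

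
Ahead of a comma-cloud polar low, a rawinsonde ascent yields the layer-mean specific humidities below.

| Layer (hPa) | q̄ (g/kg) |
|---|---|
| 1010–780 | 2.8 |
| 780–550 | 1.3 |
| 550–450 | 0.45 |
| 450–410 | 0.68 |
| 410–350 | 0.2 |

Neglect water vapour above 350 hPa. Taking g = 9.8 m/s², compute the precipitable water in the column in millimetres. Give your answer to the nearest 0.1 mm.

PW ≈ 10.5 mm

Precipitable water is the column-integrated vapour mass per unit area: PW = (1/g) Σ q̄ Δp, with q in kg/kg and Δp in Pa (1 kg/m² of water = 1 mm).
Layer 1010–780 hPa: Δp = 230 hPa = 23000 Pa, q̄ = 0.0028 kg/kg → 0.0028 × 23000 / 9.8 = 6.57 mm
Layer 780–550 hPa: Δp = 230 hPa = 23000 Pa, q̄ = 0.0013 kg/kg → 0.0013 × 23000 / 9.8 = 3.05 mm
Layer 550–450 hPa: Δp = 100 hPa = 10000 Pa, q̄ = 0.00045 kg/kg → 0.00045 × 10000 / 9.8 = 0.46 mm
Layer 450–410 hPa: Δp = 40 hPa = 4000 Pa, q̄ = 0.00068 kg/kg → 0.00068 × 4000 / 9.8 = 0.28 mm
Layer 410–350 hPa: Δp = 60 hPa = 6000 Pa, q̄ = 0.0002 kg/kg → 0.0002 × 6000 / 9.8 = 0.12 mm
PW = 6.57 + 3.05 + 0.46 + 0.28 + 0.12 = 10.48 ≈ 10.5 mm.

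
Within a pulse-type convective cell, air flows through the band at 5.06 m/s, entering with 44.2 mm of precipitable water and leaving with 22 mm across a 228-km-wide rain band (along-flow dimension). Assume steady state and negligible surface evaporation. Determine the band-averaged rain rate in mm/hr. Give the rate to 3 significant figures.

Column moisture flux per unit crosswind length is F = V × PW.
Inflow: F_in = 5.06 × 44.2 = 223.652 mm·m/s
Outflow: F_out = 5.06 × 22 = 111.32 mm·m/s
Steady-state rate R = (F_in − F_out)/L = (223.652 − 111.32) / 228000 m = 4.927e-04 mm/s.
R = 4.927e-04 × 3600 = 1.77 mm/hr.

R ≈ 1.77 mm/hr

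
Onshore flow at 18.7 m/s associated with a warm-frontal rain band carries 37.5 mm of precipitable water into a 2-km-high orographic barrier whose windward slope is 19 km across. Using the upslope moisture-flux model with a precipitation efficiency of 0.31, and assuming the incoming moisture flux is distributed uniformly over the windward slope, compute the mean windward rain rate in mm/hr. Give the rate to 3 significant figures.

R ≈ 41.2 mm/hr

Incoming column moisture flux per unit ridge length: F = V × PW = 18.7 × 37.5 = 701.25 mm·m/s.
Spread over the 19 km slope with efficiency ε = 0.31: R = ε·F/W = 0.31 × 701.25 / 19000 m = 1.144e-02 mm/s.
R = 1.144e-02 × 3600 = 41.2 mm/hr.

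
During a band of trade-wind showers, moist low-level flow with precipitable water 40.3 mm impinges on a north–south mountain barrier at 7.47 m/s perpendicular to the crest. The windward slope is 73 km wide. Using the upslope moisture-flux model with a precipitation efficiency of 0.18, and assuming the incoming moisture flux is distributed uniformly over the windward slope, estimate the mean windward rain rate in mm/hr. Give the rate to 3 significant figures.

R ≈ 2.67 mm/hr

Incoming column moisture flux per unit ridge length: F = V × PW = 7.47 × 40.3 = 301.041 mm·m/s.
Spread over the 73 km slope with efficiency ε = 0.18: R = ε·F/W = 0.18 × 301.041 / 73000 m = 7.423e-04 mm/s.
R = 7.423e-04 × 3600 = 2.67 mm/hr.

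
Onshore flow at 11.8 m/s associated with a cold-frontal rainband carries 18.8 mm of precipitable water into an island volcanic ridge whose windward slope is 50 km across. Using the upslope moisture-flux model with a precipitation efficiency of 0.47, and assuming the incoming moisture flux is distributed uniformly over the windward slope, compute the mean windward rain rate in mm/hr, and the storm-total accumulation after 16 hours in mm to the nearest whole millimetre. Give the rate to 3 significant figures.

Incoming column moisture flux per unit ridge length: F = V × PW = 11.8 × 18.8 = 221.84 mm·m/s.
Spread over the 50 km slope with efficiency ε = 0.47: R = ε·F/W = 0.47 × 221.84 / 50000 m = 2.085e-03 mm/s.
R = 2.085e-03 × 3600 = 7.51 mm/hr.
Over 16 h: total = 7.51 × 16 = 120.16 ≈ 120 mm.

R ≈ 7.51 mm/hr; total ≈ 120 mm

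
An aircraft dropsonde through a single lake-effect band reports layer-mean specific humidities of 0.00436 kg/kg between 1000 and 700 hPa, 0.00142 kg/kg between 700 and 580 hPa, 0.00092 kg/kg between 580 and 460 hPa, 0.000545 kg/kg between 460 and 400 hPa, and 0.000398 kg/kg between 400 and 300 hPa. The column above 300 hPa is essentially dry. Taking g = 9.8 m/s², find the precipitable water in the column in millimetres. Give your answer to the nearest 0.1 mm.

Precipitable water is the column-integrated vapour mass per unit area: PW = (1/g) Σ q̄ Δp, with q in kg/kg and Δp in Pa (1 kg/m² of water = 1 mm).
Layer 1000–700 hPa: Δp = 300 hPa = 30000 Pa, q̄ = 0.00436 kg/kg → 0.00436 × 30000 / 9.8 = 13.35 mm
Layer 700–580 hPa: Δp = 120 hPa = 12000 Pa, q̄ = 0.00142 kg/kg → 0.00142 × 12000 / 9.8 = 1.74 mm
Layer 580–460 hPa: Δp = 120 hPa = 12000 Pa, q̄ = 0.00092 kg/kg → 0.00092 × 12000 / 9.8 = 1.13 mm
Layer 460–400 hPa: Δp = 60 hPa = 6000 Pa, q̄ = 0.000545 kg/kg → 0.000545 × 6000 / 9.8 = 0.33 mm
Layer 400–300 hPa: Δp = 100 hPa = 10000 Pa, q̄ = 0.000398 kg/kg → 0.000398 × 10000 / 9.8 = 0.41 mm
PW = 13.35 + 1.74 + 1.13 + 0.33 + 0.41 = 16.96 ≈ 17.0 mm.

PW ≈ 17.0 mm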